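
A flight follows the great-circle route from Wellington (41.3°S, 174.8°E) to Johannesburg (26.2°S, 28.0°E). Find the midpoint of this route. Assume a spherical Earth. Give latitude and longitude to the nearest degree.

Write both endpoints as unit vectors p₁, p₂ with components (cos φ cos λ, cos φ sin λ, sin φ).
The central angle between the endpoints is δ = arccos(p₁·p₂) ≈ 1.847 rad (105.8°).
Interpolate at f = 1/2 with slerp weights a = sin((1−f)δ)/sin δ ≈ 0.829, b = sin(fδ)/sin δ ≈ 0.829.
p = a·p₁ + b·p₂ ≈ (0.037, 0.406, -0.913); φ = arcsin(p_z) ≈ -65.96°, λ = atan2(p_y, p_x) ≈ 84.85°.

≈ 66°S, 85°E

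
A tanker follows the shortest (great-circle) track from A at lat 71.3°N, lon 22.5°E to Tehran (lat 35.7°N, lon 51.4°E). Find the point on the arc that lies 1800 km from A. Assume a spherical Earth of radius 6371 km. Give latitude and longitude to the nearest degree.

Convert each endpoint to a unit vector on the sphere (x = cos φ cos λ, y = cos φ sin λ, z = sin φ).
The central angle between the endpoints is δ = arccos(p₁·p₂) ≈ 0.675 rad (38.7°). The total great-circle distance is δ·R ≈ 0.675 × 6371 ≈ 4301 km, so the target fraction is f = 1800/4301 ≈ 0.419.
Interpolate at f ≈ 0.419 with slerp weights a = sin((1−f)δ)/sin δ ≈ 0.612, b = sin(fδ)/sin δ ≈ 0.446.
p = a·p₁ + b·p₂ ≈ (0.407, 0.358, 0.840); φ = arcsin(p_z) ≈ 57.15°, λ = atan2(p_y, p_x) ≈ 41.33°.

≈ lat 57°N, lon 41°E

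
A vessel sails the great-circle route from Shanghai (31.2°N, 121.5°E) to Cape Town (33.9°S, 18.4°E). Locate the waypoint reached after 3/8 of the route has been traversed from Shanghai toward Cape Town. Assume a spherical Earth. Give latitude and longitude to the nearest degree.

≈ 7°N, 82°E

Convert each endpoint to a unit vector on the sphere (x = cos φ cos λ, y = cos φ sin λ, z = sin φ).
The central angle between the endpoints is δ = arccos(p₁·p₂) ≈ 2.037 rad (116.7°).
Interpolate at f = 3/8 with slerp weights a = sin((1−f)δ)/sin δ ≈ 1.071, b = sin(fδ)/sin δ ≈ 0.775.
p = a·p₁ + b·p₂ ≈ (0.132, 0.984, 0.123); φ = arcsin(p_z) ≈ 7.04°, λ = atan2(p_y, p_x) ≈ 82.38°.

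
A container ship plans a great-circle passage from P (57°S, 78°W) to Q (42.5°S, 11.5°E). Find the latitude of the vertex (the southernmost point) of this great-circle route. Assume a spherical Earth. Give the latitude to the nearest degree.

The great circle lies in the plane with unit normal n̂ = (p₁ × p₂)/|p₁ × p₂|.
Here n̂_z ≈ +0.489; the vertex latitude is φ_max = arccos|n̂_z| ≈ 60.7°.
Check via Clairaut: cos φ_max = |cos φ₁| · sin C = cos(57.0°)·sin(116.2°) ≈ 0.489, again giving ≈ 60.7°.

≈ 61°S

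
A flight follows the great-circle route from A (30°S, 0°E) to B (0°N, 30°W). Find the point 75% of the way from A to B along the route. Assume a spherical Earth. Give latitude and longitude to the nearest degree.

≈ (8°S, 23°W)

The haversine formula gives a central angle δ ≈ 0.723 rad (41.4°) between the endpoints.
Interpolate at f = 0.75 with slerp weights a = sin((1−f)δ)/sin δ ≈ 0.272, b = sin(fδ)/sin δ ≈ 0.780.
p = a·p₁ + b·p₂ ≈ (0.911, -0.390, -0.136); φ = arcsin(p_z) ≈ -7.81°, λ = atan2(p_y, p_x) ≈ -23.18°.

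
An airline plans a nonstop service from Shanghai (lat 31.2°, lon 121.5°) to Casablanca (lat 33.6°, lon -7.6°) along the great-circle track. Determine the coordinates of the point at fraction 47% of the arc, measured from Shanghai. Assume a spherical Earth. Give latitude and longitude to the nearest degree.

≈ lat 56°, lon 64°

Write both endpoints as unit vectors p₁, p₂ with components (cos φ cos λ, cos φ sin λ, sin φ).
The central angle between the endpoints is δ = arccos(p₁·p₂) ≈ 1.734 rad (99.4°).
Interpolate at f = 0.47 with slerp weights a = sin((1−f)δ)/sin δ ≈ 0.806, b = sin(fδ)/sin δ ≈ 0.738.
p = a·p₁ + b·p₂ ≈ (0.249, 0.506, 0.826); φ = arcsin(p_z) ≈ 55.65°, λ = atan2(p_y, p_x) ≈ 63.83°.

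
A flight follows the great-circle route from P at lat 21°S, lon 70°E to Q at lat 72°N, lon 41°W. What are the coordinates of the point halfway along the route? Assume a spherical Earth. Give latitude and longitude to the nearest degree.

≈ lat 34°N, lon 51°E

Convert each endpoint to a unit vector on the sphere (x = cos φ cos λ, y = cos φ sin λ, z = sin φ).
The central angle between the endpoints is δ = arccos(p₁·p₂) ≈ 2.031 rad (116.4°).
Interpolate at f = 1/2 with slerp weights a = sin((1−f)δ)/sin δ ≈ 0.948, b = sin(fδ)/sin δ ≈ 0.948.
p = a·p₁ + b·p₂ ≈ (0.524, 0.640, 0.562); φ = arcsin(p_z) ≈ 34.21°, λ = atan2(p_y, p_x) ≈ 50.68°.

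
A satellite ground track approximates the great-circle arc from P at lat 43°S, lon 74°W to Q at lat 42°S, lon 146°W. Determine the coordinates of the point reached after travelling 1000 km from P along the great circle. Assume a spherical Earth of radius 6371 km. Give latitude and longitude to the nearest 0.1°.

Write both endpoints as unit vectors p₁, p₂ with components (cos φ cos λ, cos φ sin λ, sin φ).
The central angle between the endpoints is δ = arccos(p₁·p₂) ≈ 0.897 rad (51.4°). The total great-circle distance is δ·R ≈ 0.897 × 6371 ≈ 5712 km, so the target fraction is f = 1000/5712 ≈ 0.175.
Interpolate at f ≈ 0.175 with slerp weights a = sin((1−f)δ)/sin δ ≈ 0.863, b = sin(fδ)/sin δ ≈ 0.200.
p = a·p₁ + b·p₂ ≈ (0.051, -0.690, -0.722); φ = arcsin(p_z) ≈ -46.25°, λ = atan2(p_y, p_x) ≈ -85.80°.

≈ lat 46.2°S, lon 85.8°W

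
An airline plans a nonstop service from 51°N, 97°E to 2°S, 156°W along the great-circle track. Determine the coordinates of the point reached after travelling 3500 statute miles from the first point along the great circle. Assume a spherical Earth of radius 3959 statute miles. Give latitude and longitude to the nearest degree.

≈ 37°N, 167°E

Write both endpoints as unit vectors p₁, p₂ with components (cos φ cos λ, cos φ sin λ, sin φ).
The central angle between the endpoints is δ = arccos(p₁·p₂) ≈ 1.783 rad (102.2°). The total great-circle distance is δ·R ≈ 1.783 × 3959 ≈ 7060 mi, so the target fraction is f = 3500/7060 ≈ 0.496.
Interpolate at f ≈ 0.496 with slerp weights a = sin((1−f)δ)/sin δ ≈ 0.801, b = sin(fδ)/sin δ ≈ 0.791.
p = a·p₁ + b·p₂ ≈ (-0.784, 0.179, 0.595); φ = arcsin(p_z) ≈ 36.50°, λ = atan2(p_y, p_x) ≈ 167.15°.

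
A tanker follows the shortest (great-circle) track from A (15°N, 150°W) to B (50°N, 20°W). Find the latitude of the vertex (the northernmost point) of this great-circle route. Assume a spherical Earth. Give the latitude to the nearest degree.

The great circle lies in the plane with unit normal n̂ = (p₁ × p₂)/|p₁ × p₂|.
Here n̂_z ≈ +0.486; the vertex latitude is φ_max = arccos|n̂_z| ≈ 61.0°.
Check via Clairaut: cos φ_max = |cos φ₁| · sin C = cos(15.0°)·sin(30.2°) ≈ 0.486, again giving ≈ 61.0°.

≈ 61°N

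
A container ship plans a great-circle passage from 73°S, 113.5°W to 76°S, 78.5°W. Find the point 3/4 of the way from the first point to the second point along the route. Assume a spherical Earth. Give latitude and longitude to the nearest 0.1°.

Write both endpoints as unit vectors p₁, p₂ with components (cos φ cos λ, cos φ sin λ, sin φ).
The central angle between the endpoints is δ = arccos(p₁·p₂) ≈ 0.168 rad (9.7°).
Interpolate at f = 3/4 with slerp weights a = sin((1−f)δ)/sin δ ≈ 0.251, b = sin(fδ)/sin δ ≈ 0.752.
p = a·p₁ + b·p₂ ≈ (0.007, -0.245, -0.969); φ = arcsin(p_z) ≈ -75.78°, λ = atan2(p_y, p_x) ≈ -88.37°.

≈ 75.8°S, 88.4°W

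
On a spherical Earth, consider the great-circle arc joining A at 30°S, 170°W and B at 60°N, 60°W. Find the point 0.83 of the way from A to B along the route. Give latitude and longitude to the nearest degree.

Write both endpoints as unit vectors p₁, p₂ with components (cos φ cos λ, cos φ sin λ, sin φ).
The central angle between the endpoints is δ = arccos(p₁·p₂) ≈ 2.191 rad (125.5°).
Interpolate at f = 0.83 with slerp weights a = sin((1−f)δ)/sin δ ≈ 0.447, b = sin(fδ)/sin δ ≈ 1.191.
p = a·p₁ + b·p₂ ≈ (-0.084, -0.583, 0.808); φ = arcsin(p_z) ≈ 53.91°, λ = atan2(p_y, p_x) ≈ -98.15°.

≈ 54°N, 98°W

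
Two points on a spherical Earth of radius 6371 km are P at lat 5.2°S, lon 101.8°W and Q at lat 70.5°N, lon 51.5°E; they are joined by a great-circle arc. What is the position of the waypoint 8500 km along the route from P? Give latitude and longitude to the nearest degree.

≈ lat 69°N, lon 76°W

Write both endpoints as unit vectors p₁, p₂ with components (cos φ cos λ, cos φ sin λ, sin φ).
The central angle between the endpoints is δ = arccos(p₁·p₂) ≈ 1.963 rad (112.5°). The total great-circle distance is δ·R ≈ 1.963 × 6371 ≈ 12508 km, so the target fraction is f = 8500/12508 ≈ 0.680.
Interpolate at f ≈ 0.680 with slerp weights a = sin((1−f)δ)/sin δ ≈ 0.637, b = sin(fδ)/sin δ ≈ 1.052.
p = a·p₁ + b·p₂ ≈ (0.089, -0.346, 0.934); φ = arcsin(p_z) ≈ 69.07°, λ = atan2(p_y, p_x) ≈ -75.58°.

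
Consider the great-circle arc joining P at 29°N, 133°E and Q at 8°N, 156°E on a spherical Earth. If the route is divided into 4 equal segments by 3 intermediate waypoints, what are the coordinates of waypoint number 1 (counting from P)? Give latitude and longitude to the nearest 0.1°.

From cos δ = sin φ₁ sin φ₂ + cos φ₁ cos φ₂ cos Δλ, the central angle is δ ≈ 0.526 rad (30.1°).
Interpolate at f = 1/4 with slerp weights a = sin((1−f)δ)/sin δ ≈ 0.766, b = sin(fδ)/sin δ ≈ 0.261.
p = a·p₁ + b·p₂ ≈ (-0.693, 0.595, 0.407); φ = arcsin(p_z) ≈ 24.05°, λ = atan2(p_y, p_x) ≈ 139.35°.

≈ 24.0°N, 139.4°E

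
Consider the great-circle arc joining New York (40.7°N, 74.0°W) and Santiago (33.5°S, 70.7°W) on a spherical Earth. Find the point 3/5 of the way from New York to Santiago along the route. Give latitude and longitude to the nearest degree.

The haversine formula gives a central angle δ ≈ 1.296 rad (74.3°) between the endpoints.
Interpolate at f = 3/5 with slerp weights a = sin((1−f)δ)/sin δ ≈ 0.515, b = sin(fδ)/sin δ ≈ 0.729.
p = a·p₁ + b·p₂ ≈ (0.308, -0.949, -0.067); φ = arcsin(p_z) ≈ -3.82°, λ = atan2(p_y, p_x) ≈ -71.99°.

≈ (4°S, 72°W)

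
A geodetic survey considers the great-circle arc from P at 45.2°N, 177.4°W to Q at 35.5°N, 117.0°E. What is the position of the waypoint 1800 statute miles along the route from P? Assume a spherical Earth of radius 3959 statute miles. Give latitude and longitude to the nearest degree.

Convert each endpoint to a unit vector on the sphere (x = cos φ cos λ, y = cos φ sin λ, z = sin φ).
The central angle between the endpoints is δ = arccos(p₁·p₂) ≈ 0.864 rad (49.5°). The total great-circle distance is δ·R ≈ 0.864 × 3959 ≈ 3423 mi, so the target fraction is f = 1800/3423 ≈ 0.526.
Interpolate at f ≈ 0.526 with slerp weights a = sin((1−f)δ)/sin δ ≈ 0.524, b = sin(fδ)/sin δ ≈ 0.577.
p = a·p₁ + b·p₂ ≈ (-0.582, 0.402, 0.707); φ = arcsin(p_z) ≈ 44.98°, λ = atan2(p_y, p_x) ≈ 145.37°.

≈ 45°N, 145°E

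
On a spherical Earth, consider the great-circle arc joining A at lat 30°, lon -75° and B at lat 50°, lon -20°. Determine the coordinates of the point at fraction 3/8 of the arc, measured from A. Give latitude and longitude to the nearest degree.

≈ lat 40°, lon -58°

The haversine formula gives a central angle δ ≈ 0.792 rad (45.4°) between the endpoints.
Interpolate at f = 3/8 with slerp weights a = sin((1−f)δ)/sin δ ≈ 0.667, b = sin(fδ)/sin δ ≈ 0.411.
p = a·p₁ + b·p₂ ≈ (0.398, -0.649, 0.649); φ = arcsin(p_z) ≈ 40.44°, λ = atan2(p_y, p_x) ≈ -58.47°.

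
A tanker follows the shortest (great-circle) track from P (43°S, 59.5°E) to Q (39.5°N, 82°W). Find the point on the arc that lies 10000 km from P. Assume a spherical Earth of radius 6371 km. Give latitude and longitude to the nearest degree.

≈ (5°N, 26°W)

From cos δ = sin φ₁ sin φ₂ + cos φ₁ cos φ₂ cos Δλ, the central angle is δ ≈ 2.637 rad (151.1°). The total great-circle distance is δ·R ≈ 2.637 × 6371 ≈ 16801 km, so the target fraction is f = 10000/16801 ≈ 0.595.
Interpolate at f ≈ 0.595 with slerp weights a = sin((1−f)δ)/sin δ ≈ 1.813, b = sin(fδ)/sin δ ≈ 2.069.
p = a·p₁ + b·p₂ ≈ (0.895, -0.439, 0.080); φ = arcsin(p_z) ≈ 4.58°, λ = atan2(p_y, p_x) ≈ -26.12°.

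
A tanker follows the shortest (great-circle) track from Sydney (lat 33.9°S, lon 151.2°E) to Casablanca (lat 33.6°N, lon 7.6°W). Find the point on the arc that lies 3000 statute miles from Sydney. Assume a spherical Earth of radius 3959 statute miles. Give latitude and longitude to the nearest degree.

≈ lat 21°S, lon 104°E

Convert each endpoint to a unit vector on the sphere (x = cos φ cos λ, y = cos φ sin λ, z = sin φ).
The central angle between the endpoints is δ = arccos(p₁·p₂) ≈ 2.834 rad (162.4°). The total great-circle distance is δ·R ≈ 2.834 × 3959 ≈ 11222 mi, so the target fraction is f = 3000/11222 ≈ 0.267.
Interpolate at f ≈ 0.267 with slerp weights a = sin((1−f)δ)/sin δ ≈ 2.893, b = sin(fδ)/sin δ ≈ 2.273.
p = a·p₁ + b·p₂ ≈ (-0.228, 0.906, -0.356); φ = arcsin(p_z) ≈ -20.84°, λ = atan2(p_y, p_x) ≈ 104.09°.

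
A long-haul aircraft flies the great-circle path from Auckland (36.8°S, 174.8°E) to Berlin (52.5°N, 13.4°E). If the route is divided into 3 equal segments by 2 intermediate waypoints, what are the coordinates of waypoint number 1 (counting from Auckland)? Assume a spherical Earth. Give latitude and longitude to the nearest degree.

≈ (10°N, 148°E)

Write both endpoints as unit vectors p₁, p₂ with components (cos φ cos λ, cos φ sin λ, sin φ).
The central angle between the endpoints is δ = arccos(p₁·p₂) ≈ 2.785 rad (159.6°).
Interpolate at f = 1/3 with slerp weights a = sin((1−f)δ)/sin δ ≈ 2.751, b = sin(fδ)/sin δ ≈ 2.296.
p = a·p₁ + b·p₂ ≈ (-0.834, 0.524, 0.174); φ = arcsin(p_z) ≈ 10.00°, λ = atan2(p_y, p_x) ≈ 147.88°.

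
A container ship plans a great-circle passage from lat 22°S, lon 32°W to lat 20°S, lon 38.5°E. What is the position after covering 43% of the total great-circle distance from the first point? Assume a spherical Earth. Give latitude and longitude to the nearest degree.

≈ lat 25°S, lon 2°W

Convert each endpoint to a unit vector on the sphere (x = cos φ cos λ, y = cos φ sin λ, z = sin φ).
The central angle between the endpoints is δ = arccos(p₁·p₂) ≈ 1.138 rad (65.2°).
Interpolate at f = 0.43 with slerp weights a = sin((1−f)δ)/sin δ ≈ 0.666, b = sin(fδ)/sin δ ≈ 0.518.
p = a·p₁ + b·p₂ ≈ (0.904, -0.024, -0.426); φ = arcsin(p_z) ≈ -25.24°, λ = atan2(p_y, p_x) ≈ -1.53°.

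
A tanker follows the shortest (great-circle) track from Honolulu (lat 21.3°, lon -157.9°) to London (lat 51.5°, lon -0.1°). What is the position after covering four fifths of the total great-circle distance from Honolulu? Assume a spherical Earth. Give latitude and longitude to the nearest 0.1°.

Convert each endpoint to a unit vector on the sphere (x = cos φ cos λ, y = cos φ sin λ, z = sin φ).
The central angle between the endpoints is δ = arccos(p₁·p₂) ≈ 1.826 rad (104.6°).
Interpolate at f = 4/5 with slerp weights a = sin((1−f)δ)/sin δ ≈ 0.369, b = sin(fδ)/sin δ ≈ 1.027.
p = a·p₁ + b·p₂ ≈ (0.321, -0.131, 0.938); φ = arcsin(p_z) ≈ 69.73°, λ = atan2(p_y, p_x) ≈ -22.14°.

≈ lat 69.7°, lon -22.1°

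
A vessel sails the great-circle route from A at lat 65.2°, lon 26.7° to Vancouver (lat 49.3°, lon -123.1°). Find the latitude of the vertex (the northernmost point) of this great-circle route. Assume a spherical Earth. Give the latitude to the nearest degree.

The great circle lies in the plane with unit normal n̂ = (p₁ × p₂)/|p₁ × p₂|.
Here n̂_z ≈ -0.154; the vertex latitude is φ_max = arccos|n̂_z| ≈ 81.1°.
Check via Clairaut: cos φ_max = |cos φ₁| · sin C = cos(65.2°)·sin(21.6°) ≈ 0.154, again giving ≈ 81.1°.

≈ 81°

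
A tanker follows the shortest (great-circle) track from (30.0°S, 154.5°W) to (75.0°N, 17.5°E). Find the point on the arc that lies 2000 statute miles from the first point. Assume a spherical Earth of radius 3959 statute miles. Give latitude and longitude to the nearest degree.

≈ (1°S, 153°W)

Write both endpoints as unit vectors p₁, p₂ with components (cos φ cos λ, cos φ sin λ, sin φ).
The central angle between the endpoints is δ = arccos(p₁·p₂) ≈ 2.353 rad (134.8°). The total great-circle distance is δ·R ≈ 2.353 × 3959 ≈ 9316 mi, so the target fraction is f = 2000/9316 ≈ 0.215.
Interpolate at f ≈ 0.215 with slerp weights a = sin((1−f)δ)/sin δ ≈ 1.356, b = sin(fδ)/sin δ ≈ 0.682.
p = a·p₁ + b·p₂ ≈ (-0.892, -0.452, -0.019); φ = arcsin(p_z) ≈ -1.09°, λ = atan2(p_y, p_x) ≈ -153.09°.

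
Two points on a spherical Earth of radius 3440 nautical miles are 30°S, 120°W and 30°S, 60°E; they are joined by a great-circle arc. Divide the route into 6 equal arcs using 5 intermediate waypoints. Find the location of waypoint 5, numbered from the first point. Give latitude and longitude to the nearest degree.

Write both endpoints as unit vectors p₁, p₂ with components (cos φ cos λ, cos φ sin λ, sin φ).
The central angle between the endpoints is δ = arccos(p₁·p₂) ≈ 2.094 rad (120.0°).
Interpolate at f = 5/6 with slerp weights a = sin((1−f)δ)/sin δ ≈ 0.395, b = sin(fδ)/sin δ ≈ 1.137.
p = a·p₁ + b·p₂ ≈ (0.321, 0.557, -0.766); φ = arcsin(p_z) ≈ -50.00°, λ = atan2(p_y, p_x) ≈ 60.00°.

≈ 50°S, 60°E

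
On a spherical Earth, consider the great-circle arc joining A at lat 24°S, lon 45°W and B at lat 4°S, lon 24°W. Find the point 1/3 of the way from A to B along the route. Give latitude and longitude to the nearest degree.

≈ lat 18°S, lon 38°W

From cos δ = sin φ₁ sin φ₂ + cos φ₁ cos φ₂ cos Δλ, the central angle is δ ≈ 0.497 rad (28.5°).
Interpolate at f = 1/3 with slerp weights a = sin((1−f)δ)/sin δ ≈ 0.682, b = sin(fδ)/sin δ ≈ 0.346.
p = a·p₁ + b·p₂ ≈ (0.756, -0.581, -0.302); φ = arcsin(p_z) ≈ -17.56°, λ = atan2(p_y, p_x) ≈ -37.55°.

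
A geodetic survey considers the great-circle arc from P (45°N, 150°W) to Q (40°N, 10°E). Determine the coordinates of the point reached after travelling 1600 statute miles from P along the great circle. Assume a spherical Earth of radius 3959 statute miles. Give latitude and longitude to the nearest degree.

≈ (67°N, 135°W)

Convert each endpoint to a unit vector on the sphere (x = cos φ cos λ, y = cos φ sin λ, z = sin φ).
The central angle between the endpoints is δ = arccos(p₁·p₂) ≈ 1.625 rad (93.1°). The total great-circle distance is δ·R ≈ 1.625 × 3959 ≈ 6435 mi, so the target fraction is f = 1600/6435 ≈ 0.249.
Interpolate at f ≈ 0.249 with slerp weights a = sin((1−f)δ)/sin δ ≈ 0.941, b = sin(fδ)/sin δ ≈ 0.394.
p = a·p₁ + b·p₂ ≈ (-0.279, -0.280, 0.918); φ = arcsin(p_z) ≈ 66.70°, λ = atan2(p_y, p_x) ≈ -134.88°.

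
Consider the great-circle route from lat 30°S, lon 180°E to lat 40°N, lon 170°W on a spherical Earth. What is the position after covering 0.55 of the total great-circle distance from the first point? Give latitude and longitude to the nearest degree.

Convert each endpoint to a unit vector on the sphere (x = cos φ cos λ, y = cos φ sin λ, z = sin φ).
The central angle between the endpoints is δ = arccos(p₁·p₂) ≈ 1.232 rad (70.6°).
Interpolate at f = 0.55 with slerp weights a = sin((1−f)δ)/sin δ ≈ 0.558, b = sin(fδ)/sin δ ≈ 0.665.
p = a·p₁ + b·p₂ ≈ (-0.985, -0.088, 0.148); φ = arcsin(p_z) ≈ 8.52°, λ = atan2(p_y, p_x) ≈ -174.87°.

≈ lat 9°N, lon 175°W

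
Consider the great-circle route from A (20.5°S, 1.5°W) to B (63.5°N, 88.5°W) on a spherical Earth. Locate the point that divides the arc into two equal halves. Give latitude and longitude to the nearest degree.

≈ (27°N, 26°W)

Write both endpoints as unit vectors p₁, p₂ with components (cos φ cos λ, cos φ sin λ, sin φ).
The central angle between the endpoints is δ = arccos(p₁·p₂) ≈ 1.867 rad (107.0°).
Interpolate at f = 1/2 with slerp weights a = sin((1−f)δ)/sin δ ≈ 0.840, b = sin(fδ)/sin δ ≈ 0.840.
p = a·p₁ + b·p₂ ≈ (0.796, -0.395, 0.458); φ = arcsin(p_z) ≈ 27.23°, λ = atan2(p_y, p_x) ≈ -26.40°.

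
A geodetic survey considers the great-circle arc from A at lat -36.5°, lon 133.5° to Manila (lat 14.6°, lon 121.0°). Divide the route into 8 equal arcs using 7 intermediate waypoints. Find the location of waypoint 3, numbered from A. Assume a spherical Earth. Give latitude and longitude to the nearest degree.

≈ lat -17°, lon 128°

Convert each endpoint to a unit vector on the sphere (x = cos φ cos λ, y = cos φ sin λ, z = sin φ).
The central angle between the endpoints is δ = arccos(p₁·p₂) ≈ 0.915 rad (52.4°).
Interpolate at f = 3/8 with slerp weights a = sin((1−f)δ)/sin δ ≈ 0.683, b = sin(fδ)/sin δ ≈ 0.425.
p = a·p₁ + b·p₂ ≈ (-0.589, 0.750, -0.299); φ = arcsin(p_z) ≈ -17.41°, λ = atan2(p_y, p_x) ≈ 128.15°.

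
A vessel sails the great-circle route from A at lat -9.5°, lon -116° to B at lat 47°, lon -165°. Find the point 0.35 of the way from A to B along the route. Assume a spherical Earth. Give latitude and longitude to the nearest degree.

The haversine formula gives a central angle δ ≈ 1.244 rad (71.3°) between the endpoints.
Interpolate at f = 0.35 with slerp weights a = sin((1−f)δ)/sin δ ≈ 0.764, b = sin(fδ)/sin δ ≈ 0.445.
p = a·p₁ + b·p₂ ≈ (-0.624, -0.756, 0.200); φ = arcsin(p_z) ≈ 11.52°, λ = atan2(p_y, p_x) ≈ -129.53°.

≈ lat 12°, lon -130°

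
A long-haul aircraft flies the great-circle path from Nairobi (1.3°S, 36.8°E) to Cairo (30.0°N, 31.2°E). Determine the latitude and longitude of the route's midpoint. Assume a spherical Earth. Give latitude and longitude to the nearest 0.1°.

≈ (14.4°N, 34.2°E)

Write both endpoints as unit vectors p₁, p₂ with components (cos φ cos λ, cos φ sin λ, sin φ).
The central angle between the endpoints is δ = arccos(p₁·p₂) ≈ 0.554 rad (31.8°).
Interpolate at f = 1/2 with slerp weights a = sin((1−f)δ)/sin δ ≈ 0.520, b = sin(fδ)/sin δ ≈ 0.520.
p = a·p₁ + b·p₂ ≈ (0.801, 0.545, 0.248); φ = arcsin(p_z) ≈ 14.37°, λ = atan2(p_y, p_x) ≈ 34.20°.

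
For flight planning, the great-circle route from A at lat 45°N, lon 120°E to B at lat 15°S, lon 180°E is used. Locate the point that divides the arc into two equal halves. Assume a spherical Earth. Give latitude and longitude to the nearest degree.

The haversine formula gives a central angle δ ≈ 1.412 rad (80.9°) between the endpoints.
Interpolate at f = 1/2 with slerp weights a = sin((1−f)δ)/sin δ ≈ 0.657, b = sin(fδ)/sin δ ≈ 0.657.
p = a·p₁ + b·p₂ ≈ (-0.867, 0.402, 0.295); φ = arcsin(p_z) ≈ 17.13°, λ = atan2(p_y, p_x) ≈ 155.10°.

≈ lat 17°N, lon 155°E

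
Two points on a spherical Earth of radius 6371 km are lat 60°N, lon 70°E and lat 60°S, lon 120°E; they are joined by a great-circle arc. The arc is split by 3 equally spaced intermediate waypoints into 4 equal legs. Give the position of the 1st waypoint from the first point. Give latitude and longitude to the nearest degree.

Write both endpoints as unit vectors p₁, p₂ with components (cos φ cos λ, cos φ sin λ, sin φ).
The central angle between the endpoints is δ = arccos(p₁·p₂) ≈ 2.201 rad (126.1°).
Interpolate at f = 1/4 with slerp weights a = sin((1−f)δ)/sin δ ≈ 1.234, b = sin(fδ)/sin δ ≈ 0.647.
p = a·p₁ + b·p₂ ≈ (0.049, 0.860, 0.508); φ = arcsin(p_z) ≈ 30.53°, λ = atan2(p_y, p_x) ≈ 86.73°.

≈ lat 31°N, lon 87°E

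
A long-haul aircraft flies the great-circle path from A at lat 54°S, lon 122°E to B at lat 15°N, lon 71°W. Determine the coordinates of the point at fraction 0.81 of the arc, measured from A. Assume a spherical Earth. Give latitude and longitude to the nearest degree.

≈ lat 11°S, lon 76°W

Convert each endpoint to a unit vector on the sphere (x = cos φ cos λ, y = cos φ sin λ, z = sin φ).
The central angle between the endpoints is δ = arccos(p₁·p₂) ≈ 2.438 rad (139.7°).
Interpolate at f = 0.81 with slerp weights a = sin((1−f)δ)/sin δ ≈ 0.691, b = sin(fδ)/sin δ ≈ 1.421.
p = a·p₁ + b·p₂ ≈ (0.232, -0.954, -0.191); φ = arcsin(p_z) ≈ -11.01°, λ = atan2(p_y, p_x) ≈ -76.34°.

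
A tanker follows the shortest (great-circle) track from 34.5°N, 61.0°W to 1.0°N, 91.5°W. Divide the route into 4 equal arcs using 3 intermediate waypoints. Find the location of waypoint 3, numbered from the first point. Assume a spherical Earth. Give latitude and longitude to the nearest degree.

≈ 10°N, 85°W

From cos δ = sin φ₁ sin φ₂ + cos φ₁ cos φ₂ cos Δλ, the central angle is δ ≈ 0.767 rad (44.0°).
Interpolate at f = 3/4 with slerp weights a = sin((1−f)δ)/sin δ ≈ 0.275, b = sin(fδ)/sin δ ≈ 0.784.
p = a·p₁ + b·p₂ ≈ (0.089, -0.982, 0.169); φ = arcsin(p_z) ≈ 9.74°, λ = atan2(p_y, p_x) ≈ -84.81°.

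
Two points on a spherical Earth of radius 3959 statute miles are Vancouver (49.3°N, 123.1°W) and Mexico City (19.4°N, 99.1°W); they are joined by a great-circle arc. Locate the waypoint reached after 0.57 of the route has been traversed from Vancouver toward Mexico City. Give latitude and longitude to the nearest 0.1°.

≈ (32.8°N, 107.3°W)

Convert each endpoint to a unit vector on the sphere (x = cos φ cos λ, y = cos φ sin λ, z = sin φ).
The central angle between the endpoints is δ = arccos(p₁·p₂) ≈ 0.620 rad (35.5°).
Interpolate at f = 0.57 with slerp weights a = sin((1−f)δ)/sin δ ≈ 0.453, b = sin(fδ)/sin δ ≈ 0.596.
p = a·p₁ + b·p₂ ≈ (-0.250, -0.802, 0.542); φ = arcsin(p_z) ≈ 32.79°, λ = atan2(p_y, p_x) ≈ -107.33°.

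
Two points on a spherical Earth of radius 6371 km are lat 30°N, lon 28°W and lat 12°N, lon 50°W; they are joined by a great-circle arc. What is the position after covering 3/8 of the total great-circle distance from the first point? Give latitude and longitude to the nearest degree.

Convert each endpoint to a unit vector on the sphere (x = cos φ cos λ, y = cos φ sin λ, z = sin φ).
The central angle between the endpoints is δ = arccos(p₁·p₂) ≈ 0.475 rad (27.2°).
Interpolate at f = 3/8 with slerp weights a = sin((1−f)δ)/sin δ ≈ 0.640, b = sin(fδ)/sin δ ≈ 0.387.
p = a·p₁ + b·p₂ ≈ (0.733, -0.550, 0.400); φ = arcsin(p_z) ≈ 23.60°, λ = atan2(p_y, p_x) ≈ -36.91°.

≈ lat 24°N, lon 37°W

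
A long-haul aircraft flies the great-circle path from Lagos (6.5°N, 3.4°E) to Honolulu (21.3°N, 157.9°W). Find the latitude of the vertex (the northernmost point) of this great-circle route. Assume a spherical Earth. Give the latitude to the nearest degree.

The great circle lies in the plane with unit normal n̂ = (p₁ × p₂)/|p₁ × p₂|.
Here n̂_z ≈ -0.540; the vertex latitude is φ_max = arccos|n̂_z| ≈ 57.3°.
Check via Clairaut: cos φ_max = |cos φ₁| · sin C = cos(6.5°)·sin(33.0°) ≈ 0.540, again giving ≈ 57.3°.

≈ 57°N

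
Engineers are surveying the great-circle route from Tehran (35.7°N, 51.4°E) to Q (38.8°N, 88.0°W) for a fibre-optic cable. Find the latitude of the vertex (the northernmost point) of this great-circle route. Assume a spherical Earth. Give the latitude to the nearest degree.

≈ 66°N

The great circle lies in the plane with unit normal n̂ = (p₁ × p₂)/|p₁ × p₂|.
Here n̂_z ≈ -0.415; the vertex latitude is φ_max = arccos|n̂_z| ≈ 65.5°.
Check via Clairaut: cos φ_max = |cos φ₁| · sin C = cos(35.7°)·sin(30.7°) ≈ 0.415, again giving ≈ 65.5°.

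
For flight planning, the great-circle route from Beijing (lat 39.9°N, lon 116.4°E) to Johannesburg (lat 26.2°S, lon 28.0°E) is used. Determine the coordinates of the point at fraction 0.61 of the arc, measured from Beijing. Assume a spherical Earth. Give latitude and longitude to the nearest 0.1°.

Convert each endpoint to a unit vector on the sphere (x = cos φ cos λ, y = cos φ sin λ, z = sin φ).
The central angle between the endpoints is δ = arccos(p₁·p₂) ≈ 1.838 rad (105.3°).
Interpolate at f = 0.61 with slerp weights a = sin((1−f)δ)/sin δ ≈ 0.681, b = sin(fδ)/sin δ ≈ 0.934.
p = a·p₁ + b·p₂ ≈ (0.507, 0.861, 0.025); φ = arcsin(p_z) ≈ 1.41°, λ = atan2(p_y, p_x) ≈ 59.50°.

≈ lat 1.4°N, lon 59.5°E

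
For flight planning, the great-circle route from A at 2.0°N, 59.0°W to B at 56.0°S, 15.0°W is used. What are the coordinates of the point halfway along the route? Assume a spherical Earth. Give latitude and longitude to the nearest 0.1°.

≈ 28.6°S, 43.5°W

The haversine formula gives a central angle δ ≈ 1.188 rad (68.1°) between the endpoints.
Interpolate at f = 1/2 with slerp weights a = sin((1−f)δ)/sin δ ≈ 0.603, b = sin(fδ)/sin δ ≈ 0.603.
p = a·p₁ + b·p₂ ≈ (0.637, -0.604, -0.479); φ = arcsin(p_z) ≈ -28.63°, λ = atan2(p_y, p_x) ≈ -43.51°.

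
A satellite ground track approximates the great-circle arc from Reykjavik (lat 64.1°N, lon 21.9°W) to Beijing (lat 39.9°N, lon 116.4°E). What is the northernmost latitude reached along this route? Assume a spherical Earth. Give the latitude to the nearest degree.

The great circle lies in the plane with unit normal n̂ = (p₁ × p₂)/|p₁ × p₂|.
Here n̂_z ≈ +0.236; the vertex latitude is φ_max = arccos|n̂_z| ≈ 76.4°.
Check via Clairaut: cos φ_max = |cos φ₁| · sin C = cos(64.1°)·sin(32.7°) ≈ 0.236, again giving ≈ 76.4°.

≈ 76°N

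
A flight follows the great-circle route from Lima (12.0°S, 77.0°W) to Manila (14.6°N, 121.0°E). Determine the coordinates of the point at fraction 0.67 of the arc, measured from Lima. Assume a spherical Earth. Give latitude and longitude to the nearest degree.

Write both endpoints as unit vectors p₁, p₂ with components (cos φ cos λ, cos φ sin λ, sin φ).
The central angle between the endpoints is δ = arccos(p₁·p₂) ≈ 2.833 rad (162.3°).
Interpolate at f = 0.67 with slerp weights a = sin((1−f)δ)/sin δ ≈ 2.645, b = sin(fδ)/sin δ ≈ 3.114.
p = a·p₁ + b·p₂ ≈ (-0.970, 0.062, 0.235); φ = arcsin(p_z) ≈ 13.59°, λ = atan2(p_y, p_x) ≈ 176.35°.

≈ 14°N, 176°E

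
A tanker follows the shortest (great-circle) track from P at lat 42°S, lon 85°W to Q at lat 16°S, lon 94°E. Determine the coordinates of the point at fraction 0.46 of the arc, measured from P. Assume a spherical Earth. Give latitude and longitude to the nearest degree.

≈ lat 82°S, lon 88°E

Convert each endpoint to a unit vector on the sphere (x = cos φ cos λ, y = cos φ sin λ, z = sin φ).
The central angle between the endpoints is δ = arccos(p₁·p₂) ≈ 2.129 rad (122.0°).
Interpolate at f = 0.46 with slerp weights a = sin((1−f)δ)/sin δ ≈ 1.076, b = sin(fδ)/sin δ ≈ 0.979.
p = a·p₁ + b·p₂ ≈ (0.004, 0.142, -0.990); φ = arcsin(p_z) ≈ -81.83°, λ = atan2(p_y, p_x) ≈ 88.36°.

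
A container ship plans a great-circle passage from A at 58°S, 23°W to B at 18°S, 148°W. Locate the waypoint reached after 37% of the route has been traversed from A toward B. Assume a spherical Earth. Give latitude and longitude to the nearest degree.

≈ 63°S, 95°W

From cos δ = sin φ₁ sin φ₂ + cos φ₁ cos φ₂ cos Δλ, the central angle is δ ≈ 1.598 rad (91.5°).
Interpolate at f = 0.37 with slerp weights a = sin((1−f)δ)/sin δ ≈ 0.845, b = sin(fδ)/sin δ ≈ 0.558.
p = a·p₁ + b·p₂ ≈ (-0.037, -0.456, -0.889); φ = arcsin(p_z) ≈ -62.77°, λ = atan2(p_y, p_x) ≈ -94.68°.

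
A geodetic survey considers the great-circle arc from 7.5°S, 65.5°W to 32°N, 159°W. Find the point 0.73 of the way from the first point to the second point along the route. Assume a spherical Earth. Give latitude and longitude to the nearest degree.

≈ 26°N, 130°W

Write both endpoints as unit vectors p₁, p₂ with components (cos φ cos λ, cos φ sin λ, sin φ).
The central angle between the endpoints is δ = arccos(p₁·p₂) ≈ 1.692 rad (96.9°).
Interpolate at f = 0.73 with slerp weights a = sin((1−f)δ)/sin δ ≈ 0.444, b = sin(fδ)/sin δ ≈ 0.951.
p = a·p₁ + b·p₂ ≈ (-0.570, -0.690, 0.446); φ = arcsin(p_z) ≈ 26.49°, λ = atan2(p_y, p_x) ≈ -129.58°.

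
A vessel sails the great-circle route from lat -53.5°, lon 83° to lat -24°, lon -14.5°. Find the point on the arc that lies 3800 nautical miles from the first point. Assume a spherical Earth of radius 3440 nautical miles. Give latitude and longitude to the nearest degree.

The haversine formula gives a central angle δ ≈ 1.312 rad (75.2°) between the endpoints. The total great-circle distance is δ·R ≈ 1.312 × 3440 ≈ 4513 nmi, so the target fraction is f = 3800/4513 ≈ 0.842.
Interpolate at f ≈ 0.842 with slerp weights a = sin((1−f)δ)/sin δ ≈ 0.213, b = sin(fδ)/sin δ ≈ 0.924.
p = a·p₁ + b·p₂ ≈ (0.833, -0.086, -0.547); φ = arcsin(p_z) ≈ -33.16°, λ = atan2(p_y, p_x) ≈ -5.88°.

≈ lat -33°, lon -6°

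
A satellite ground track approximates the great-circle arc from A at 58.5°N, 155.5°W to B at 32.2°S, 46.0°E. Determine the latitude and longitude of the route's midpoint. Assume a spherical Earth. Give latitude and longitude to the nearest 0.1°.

≈ 38.1°N, 74.0°E

The haversine formula gives a central angle δ ≈ 2.617 rad (150.0°) between the endpoints.
Interpolate at f = 1/2 with slerp weights a = sin((1−f)δ)/sin δ ≈ 1.930, b = sin(fδ)/sin δ ≈ 1.930.
p = a·p₁ + b·p₂ ≈ (0.217, 0.756, 0.617); φ = arcsin(p_z) ≈ 38.10°, λ = atan2(p_y, p_x) ≈ 74.01°.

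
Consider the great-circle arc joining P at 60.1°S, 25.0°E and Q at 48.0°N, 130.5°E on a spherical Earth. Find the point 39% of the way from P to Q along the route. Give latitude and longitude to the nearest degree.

From cos δ = sin φ₁ sin φ₂ + cos φ₁ cos φ₂ cos Δλ, the central angle is δ ≈ 2.394 rad (137.2°).
Interpolate at f = 0.39 with slerp weights a = sin((1−f)δ)/sin δ ≈ 1.462, b = sin(fδ)/sin δ ≈ 1.182.
p = a·p₁ + b·p₂ ≈ (0.147, 0.910, -0.389); φ = arcsin(p_z) ≈ -22.87°, λ = atan2(p_y, p_x) ≈ 80.84°.

≈ 23°S, 81°E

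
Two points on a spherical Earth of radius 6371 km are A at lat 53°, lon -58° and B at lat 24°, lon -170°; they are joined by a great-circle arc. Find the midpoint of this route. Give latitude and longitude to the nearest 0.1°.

Write both endpoints as unit vectors p₁, p₂ with components (cos φ cos λ, cos φ sin λ, sin φ).
The central angle between the endpoints is δ = arccos(p₁·p₂) ≈ 1.452 rad (83.2°).
Interpolate at f = 1/2 with slerp weights a = sin((1−f)δ)/sin δ ≈ 0.668, b = sin(fδ)/sin δ ≈ 0.668.
p = a·p₁ + b·p₂ ≈ (-0.388, -0.447, 0.806); φ = arcsin(p_z) ≈ 53.69°, λ = atan2(p_y, p_x) ≈ -130.96°.

≈ lat 53.7°, lon -131.0°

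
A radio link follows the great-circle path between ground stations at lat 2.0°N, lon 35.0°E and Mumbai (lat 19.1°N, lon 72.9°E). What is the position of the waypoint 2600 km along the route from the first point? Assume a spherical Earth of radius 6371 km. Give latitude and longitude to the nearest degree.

The haversine formula gives a central angle δ ≈ 0.713 rad (40.8°) between the endpoints. The total great-circle distance is δ·R ≈ 0.713 × 6371 ≈ 4541 km, so the target fraction is f = 2600/4541 ≈ 0.573.
Interpolate at f ≈ 0.573 with slerp weights a = sin((1−f)δ)/sin δ ≈ 0.459, b = sin(fδ)/sin δ ≈ 0.607.
p = a·p₁ + b·p₂ ≈ (0.544, 0.811, 0.215); φ = arcsin(p_z) ≈ 12.39°, λ = atan2(p_y, p_x) ≈ 56.14°.

≈ lat 12°N, lon 56°E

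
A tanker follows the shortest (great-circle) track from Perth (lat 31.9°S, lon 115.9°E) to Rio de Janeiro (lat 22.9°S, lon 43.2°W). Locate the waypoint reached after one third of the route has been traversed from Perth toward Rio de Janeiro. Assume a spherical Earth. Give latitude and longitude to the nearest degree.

From cos δ = sin φ₁ sin φ₂ + cos φ₁ cos φ₂ cos Δλ, the central angle is δ ≈ 2.123 rad (121.7°).
Interpolate at f = 1/3 with slerp weights a = sin((1−f)δ)/sin δ ≈ 1.161, b = sin(fδ)/sin δ ≈ 0.764.
p = a·p₁ + b·p₂ ≈ (0.083, 0.405, -0.911); φ = arcsin(p_z) ≈ -65.60°, λ = atan2(p_y, p_x) ≈ 78.48°.

≈ lat 66°S, lon 78°E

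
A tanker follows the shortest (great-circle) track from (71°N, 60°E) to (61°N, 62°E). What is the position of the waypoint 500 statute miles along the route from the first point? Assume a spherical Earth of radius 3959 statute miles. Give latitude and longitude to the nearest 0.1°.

≈ (63.8°N, 61.6°E)

The haversine formula gives a central angle δ ≈ 0.175 rad (10.0°) between the endpoints. The total great-circle distance is δ·R ≈ 0.175 × 3959 ≈ 693 mi, so the target fraction is f = 500/693 ≈ 0.721.
Interpolate at f ≈ 0.721 with slerp weights a = sin((1−f)δ)/sin δ ≈ 0.280, b = sin(fδ)/sin δ ≈ 0.723.
p = a·p₁ + b·p₂ ≈ (0.210, 0.388, 0.897); φ = arcsin(p_z) ≈ 63.79°, λ = atan2(p_y, p_x) ≈ 61.59°.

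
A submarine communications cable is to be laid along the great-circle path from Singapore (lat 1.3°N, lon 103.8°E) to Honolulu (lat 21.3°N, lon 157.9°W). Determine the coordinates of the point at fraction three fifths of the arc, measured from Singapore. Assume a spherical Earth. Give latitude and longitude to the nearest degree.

≈ lat 19°N, lon 161°E

Write both endpoints as unit vectors p₁, p₂ with components (cos φ cos λ, cos φ sin λ, sin φ).
The central angle between the endpoints is δ = arccos(p₁·p₂) ≈ 1.697 rad (97.3°).
Interpolate at f = 3/5 with slerp weights a = sin((1−f)δ)/sin δ ≈ 0.633, b = sin(fδ)/sin δ ≈ 0.858.
p = a·p₁ + b·p₂ ≈ (-0.892, 0.314, 0.326); φ = arcsin(p_z) ≈ 19.03°, λ = atan2(p_y, p_x) ≈ 160.61°.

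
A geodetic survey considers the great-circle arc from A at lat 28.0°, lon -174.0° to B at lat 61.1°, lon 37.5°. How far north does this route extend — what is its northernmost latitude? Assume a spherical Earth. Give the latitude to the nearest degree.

The great circle lies in the plane with unit normal n̂ = (p₁ × p₂)/|p₁ × p₂|.
Here n̂_z ≈ -0.223; the vertex latitude is φ_max = arccos|n̂_z| ≈ 77.1°.

≈ 77°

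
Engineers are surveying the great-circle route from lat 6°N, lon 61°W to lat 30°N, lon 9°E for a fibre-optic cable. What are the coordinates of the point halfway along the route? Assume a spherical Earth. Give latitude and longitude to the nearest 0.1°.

Convert each endpoint to a unit vector on the sphere (x = cos φ cos λ, y = cos φ sin λ, z = sin φ).
The central angle between the endpoints is δ = arccos(p₁·p₂) ≈ 1.217 rad (69.7°).
Interpolate at f = 1/2 with slerp weights a = sin((1−f)δ)/sin δ ≈ 0.609, b = sin(fδ)/sin δ ≈ 0.609.
p = a·p₁ + b·p₂ ≈ (0.815, -0.447, 0.368); φ = arcsin(p_z) ≈ 21.61°, λ = atan2(p_y, p_x) ≈ -28.77°.

≈ lat 21.6°N, lon 28.8°W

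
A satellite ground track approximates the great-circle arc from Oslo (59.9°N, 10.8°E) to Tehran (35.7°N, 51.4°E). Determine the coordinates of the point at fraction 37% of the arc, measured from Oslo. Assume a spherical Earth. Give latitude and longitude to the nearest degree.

From cos δ = sin φ₁ sin φ₂ + cos φ₁ cos φ₂ cos Δλ, the central angle is δ ≈ 0.620 rad (35.5°).
Interpolate at f = 0.37 with slerp weights a = sin((1−f)δ)/sin δ ≈ 0.655, b = sin(fδ)/sin δ ≈ 0.391.
p = a·p₁ + b·p₂ ≈ (0.521, 0.310, 0.795); φ = arcsin(p_z) ≈ 52.68°, λ = atan2(p_y, p_x) ≈ 30.75°.

≈ (53°N, 31°E)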